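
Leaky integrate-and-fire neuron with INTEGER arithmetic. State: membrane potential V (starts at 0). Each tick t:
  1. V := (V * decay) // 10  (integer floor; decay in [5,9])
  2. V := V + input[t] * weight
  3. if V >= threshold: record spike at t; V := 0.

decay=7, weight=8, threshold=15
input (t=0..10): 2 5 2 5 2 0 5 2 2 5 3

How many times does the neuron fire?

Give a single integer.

Answer: 10

Derivation:
t=0: input=2 -> V=0 FIRE
t=1: input=5 -> V=0 FIRE
t=2: input=2 -> V=0 FIRE
t=3: input=5 -> V=0 FIRE
t=4: input=2 -> V=0 FIRE
t=5: input=0 -> V=0
t=6: input=5 -> V=0 FIRE
t=7: input=2 -> V=0 FIRE
t=8: input=2 -> V=0 FIRE
t=9: input=5 -> V=0 FIRE
t=10: input=3 -> V=0 FIRE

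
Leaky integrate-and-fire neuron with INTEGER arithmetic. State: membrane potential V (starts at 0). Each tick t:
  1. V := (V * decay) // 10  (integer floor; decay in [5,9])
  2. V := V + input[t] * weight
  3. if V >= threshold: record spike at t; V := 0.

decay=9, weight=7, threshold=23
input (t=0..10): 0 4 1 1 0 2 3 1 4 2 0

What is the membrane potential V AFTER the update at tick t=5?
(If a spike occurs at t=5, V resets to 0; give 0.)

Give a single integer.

Answer: 0

Derivation:
t=0: input=0 -> V=0
t=1: input=4 -> V=0 FIRE
t=2: input=1 -> V=7
t=3: input=1 -> V=13
t=4: input=0 -> V=11
t=5: input=2 -> V=0 FIRE
t=6: input=3 -> V=21
t=7: input=1 -> V=0 FIRE
t=8: input=4 -> V=0 FIRE
t=9: input=2 -> V=14
t=10: input=0 -> V=12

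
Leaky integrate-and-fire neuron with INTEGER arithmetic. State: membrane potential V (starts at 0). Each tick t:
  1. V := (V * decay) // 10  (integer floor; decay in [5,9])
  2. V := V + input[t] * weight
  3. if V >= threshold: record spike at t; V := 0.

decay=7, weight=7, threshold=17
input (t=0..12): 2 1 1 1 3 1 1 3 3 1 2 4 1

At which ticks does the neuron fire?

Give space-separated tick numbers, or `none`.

Answer: 2 4 7 8 10 11

Derivation:
t=0: input=2 -> V=14
t=1: input=1 -> V=16
t=2: input=1 -> V=0 FIRE
t=3: input=1 -> V=7
t=4: input=3 -> V=0 FIRE
t=5: input=1 -> V=7
t=6: input=1 -> V=11
t=7: input=3 -> V=0 FIRE
t=8: input=3 -> V=0 FIRE
t=9: input=1 -> V=7
t=10: input=2 -> V=0 FIRE
t=11: input=4 -> V=0 FIRE
t=12: input=1 -> V=7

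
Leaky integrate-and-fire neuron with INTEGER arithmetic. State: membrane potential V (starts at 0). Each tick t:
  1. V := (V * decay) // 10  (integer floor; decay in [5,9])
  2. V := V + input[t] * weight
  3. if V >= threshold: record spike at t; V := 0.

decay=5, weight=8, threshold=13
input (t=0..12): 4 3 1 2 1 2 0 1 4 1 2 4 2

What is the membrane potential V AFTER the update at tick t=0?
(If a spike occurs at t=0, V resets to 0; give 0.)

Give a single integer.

t=0: input=4 -> V=0 FIRE
t=1: input=3 -> V=0 FIRE
t=2: input=1 -> V=8
t=3: input=2 -> V=0 FIRE
t=4: input=1 -> V=8
t=5: input=2 -> V=0 FIRE
t=6: input=0 -> V=0
t=7: input=1 -> V=8
t=8: input=4 -> V=0 FIRE
t=9: input=1 -> V=8
t=10: input=2 -> V=0 FIRE
t=11: input=4 -> V=0 FIRE
t=12: input=2 -> V=0 FIRE

Answer: 0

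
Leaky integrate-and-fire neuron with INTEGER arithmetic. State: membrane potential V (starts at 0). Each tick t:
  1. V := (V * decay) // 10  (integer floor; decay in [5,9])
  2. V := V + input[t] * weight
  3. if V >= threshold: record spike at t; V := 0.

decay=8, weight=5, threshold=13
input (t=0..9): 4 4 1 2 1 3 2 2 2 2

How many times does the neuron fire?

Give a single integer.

Answer: 6

Derivation:
t=0: input=4 -> V=0 FIRE
t=1: input=4 -> V=0 FIRE
t=2: input=1 -> V=5
t=3: input=2 -> V=0 FIRE
t=4: input=1 -> V=5
t=5: input=3 -> V=0 FIRE
t=6: input=2 -> V=10
t=7: input=2 -> V=0 FIRE
t=8: input=2 -> V=10
t=9: input=2 -> V=0 FIRE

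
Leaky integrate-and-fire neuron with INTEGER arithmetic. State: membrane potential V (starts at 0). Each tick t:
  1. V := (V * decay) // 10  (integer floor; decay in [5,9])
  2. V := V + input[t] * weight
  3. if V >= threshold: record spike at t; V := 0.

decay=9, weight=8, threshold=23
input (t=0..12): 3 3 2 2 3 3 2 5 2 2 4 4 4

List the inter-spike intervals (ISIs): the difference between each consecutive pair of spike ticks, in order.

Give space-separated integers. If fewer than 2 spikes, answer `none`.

Answer: 1 2 1 1 2 2 1 1 1

Derivation:
t=0: input=3 -> V=0 FIRE
t=1: input=3 -> V=0 FIRE
t=2: input=2 -> V=16
t=3: input=2 -> V=0 FIRE
t=4: input=3 -> V=0 FIRE
t=5: input=3 -> V=0 FIRE
t=6: input=2 -> V=16
t=7: input=5 -> V=0 FIRE
t=8: input=2 -> V=16
t=9: input=2 -> V=0 FIRE
t=10: input=4 -> V=0 FIRE
t=11: input=4 -> V=0 FIRE
t=12: input=4 -> V=0 FIRE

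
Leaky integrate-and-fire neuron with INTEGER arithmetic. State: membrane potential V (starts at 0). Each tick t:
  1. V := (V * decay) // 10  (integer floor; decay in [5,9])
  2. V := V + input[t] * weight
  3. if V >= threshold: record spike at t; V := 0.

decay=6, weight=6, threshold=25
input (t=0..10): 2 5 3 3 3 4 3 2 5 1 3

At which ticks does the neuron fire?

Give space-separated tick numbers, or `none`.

t=0: input=2 -> V=12
t=1: input=5 -> V=0 FIRE
t=2: input=3 -> V=18
t=3: input=3 -> V=0 FIRE
t=4: input=3 -> V=18
t=5: input=4 -> V=0 FIRE
t=6: input=3 -> V=18
t=7: input=2 -> V=22
t=8: input=5 -> V=0 FIRE
t=9: input=1 -> V=6
t=10: input=3 -> V=21

Answer: 1 3 5 8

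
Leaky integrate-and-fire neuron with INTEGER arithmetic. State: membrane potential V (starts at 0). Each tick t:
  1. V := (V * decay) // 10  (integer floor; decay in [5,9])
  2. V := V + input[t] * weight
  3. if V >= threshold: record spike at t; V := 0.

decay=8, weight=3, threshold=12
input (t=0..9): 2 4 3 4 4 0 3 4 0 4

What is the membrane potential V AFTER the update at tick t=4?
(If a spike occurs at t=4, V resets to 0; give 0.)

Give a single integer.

Answer: 0

Derivation:
t=0: input=2 -> V=6
t=1: input=4 -> V=0 FIRE
t=2: input=3 -> V=9
t=3: input=4 -> V=0 FIRE
t=4: input=4 -> V=0 FIRE
t=5: input=0 -> V=0
t=6: input=3 -> V=9
t=7: input=4 -> V=0 FIRE
t=8: input=0 -> V=0
t=9: input=4 -> V=0 FIRE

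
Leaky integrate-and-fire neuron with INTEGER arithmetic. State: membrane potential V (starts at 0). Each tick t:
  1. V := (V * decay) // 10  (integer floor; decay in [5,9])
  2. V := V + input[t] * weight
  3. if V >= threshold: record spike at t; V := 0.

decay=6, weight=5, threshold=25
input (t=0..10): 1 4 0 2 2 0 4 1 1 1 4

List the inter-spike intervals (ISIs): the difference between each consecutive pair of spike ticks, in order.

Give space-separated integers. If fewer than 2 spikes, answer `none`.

t=0: input=1 -> V=5
t=1: input=4 -> V=23
t=2: input=0 -> V=13
t=3: input=2 -> V=17
t=4: input=2 -> V=20
t=5: input=0 -> V=12
t=6: input=4 -> V=0 FIRE
t=7: input=1 -> V=5
t=8: input=1 -> V=8
t=9: input=1 -> V=9
t=10: input=4 -> V=0 FIRE

Answer: 4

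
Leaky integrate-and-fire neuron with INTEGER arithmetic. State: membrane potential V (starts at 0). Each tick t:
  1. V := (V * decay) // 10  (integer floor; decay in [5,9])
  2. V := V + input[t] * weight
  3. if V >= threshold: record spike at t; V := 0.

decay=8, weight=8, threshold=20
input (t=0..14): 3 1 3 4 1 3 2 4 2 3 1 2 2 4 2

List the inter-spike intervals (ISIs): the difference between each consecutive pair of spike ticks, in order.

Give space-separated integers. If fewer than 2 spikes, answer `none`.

Answer: 2 1 2 2 2 2 2

Derivation:
t=0: input=3 -> V=0 FIRE
t=1: input=1 -> V=8
t=2: input=3 -> V=0 FIRE
t=3: input=4 -> V=0 FIRE
t=4: input=1 -> V=8
t=5: input=3 -> V=0 FIRE
t=6: input=2 -> V=16
t=7: input=4 -> V=0 FIRE
t=8: input=2 -> V=16
t=9: input=3 -> V=0 FIRE
t=10: input=1 -> V=8
t=11: input=2 -> V=0 FIRE
t=12: input=2 -> V=16
t=13: input=4 -> V=0 FIRE
t=14: input=2 -> V=16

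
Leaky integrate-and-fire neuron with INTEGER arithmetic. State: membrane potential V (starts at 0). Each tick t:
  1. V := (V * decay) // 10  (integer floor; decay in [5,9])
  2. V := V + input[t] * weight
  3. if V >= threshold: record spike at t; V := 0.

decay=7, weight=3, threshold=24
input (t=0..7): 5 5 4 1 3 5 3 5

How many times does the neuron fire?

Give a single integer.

Answer: 2

Derivation:
t=0: input=5 -> V=15
t=1: input=5 -> V=0 FIRE
t=2: input=4 -> V=12
t=3: input=1 -> V=11
t=4: input=3 -> V=16
t=5: input=5 -> V=0 FIRE
t=6: input=3 -> V=9
t=7: input=5 -> V=21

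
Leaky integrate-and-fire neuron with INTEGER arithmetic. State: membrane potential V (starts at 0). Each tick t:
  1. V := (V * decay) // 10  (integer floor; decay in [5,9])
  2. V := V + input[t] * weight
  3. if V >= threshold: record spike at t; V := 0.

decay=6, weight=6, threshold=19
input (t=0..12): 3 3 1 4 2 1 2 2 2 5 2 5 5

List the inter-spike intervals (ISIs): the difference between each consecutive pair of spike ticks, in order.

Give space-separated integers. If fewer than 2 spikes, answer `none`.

Answer: 2 3 2 1 2 1

Derivation:
t=0: input=3 -> V=18
t=1: input=3 -> V=0 FIRE
t=2: input=1 -> V=6
t=3: input=4 -> V=0 FIRE
t=4: input=2 -> V=12
t=5: input=1 -> V=13
t=6: input=2 -> V=0 FIRE
t=7: input=2 -> V=12
t=8: input=2 -> V=0 FIRE
t=9: input=5 -> V=0 FIRE
t=10: input=2 -> V=12
t=11: input=5 -> V=0 FIRE
t=12: input=5 -> V=0 FIRE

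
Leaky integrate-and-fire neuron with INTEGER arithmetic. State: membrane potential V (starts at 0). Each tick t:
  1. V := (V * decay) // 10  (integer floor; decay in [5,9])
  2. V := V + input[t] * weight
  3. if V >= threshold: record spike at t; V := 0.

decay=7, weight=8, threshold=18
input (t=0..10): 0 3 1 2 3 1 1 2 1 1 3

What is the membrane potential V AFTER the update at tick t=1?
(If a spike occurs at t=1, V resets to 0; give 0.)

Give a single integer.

Answer: 0

Derivation:
t=0: input=0 -> V=0
t=1: input=3 -> V=0 FIRE
t=2: input=1 -> V=8
t=3: input=2 -> V=0 FIRE
t=4: input=3 -> V=0 FIRE
t=5: input=1 -> V=8
t=6: input=1 -> V=13
t=7: input=2 -> V=0 FIRE
t=8: input=1 -> V=8
t=9: input=1 -> V=13
t=10: input=3 -> V=0 FIRE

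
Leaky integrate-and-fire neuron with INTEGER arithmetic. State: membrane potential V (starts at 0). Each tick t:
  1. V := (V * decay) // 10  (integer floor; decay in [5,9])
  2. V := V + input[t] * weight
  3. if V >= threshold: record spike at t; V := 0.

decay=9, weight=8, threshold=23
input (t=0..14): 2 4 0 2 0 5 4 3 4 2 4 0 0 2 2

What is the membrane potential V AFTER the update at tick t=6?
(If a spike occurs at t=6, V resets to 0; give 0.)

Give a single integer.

t=0: input=2 -> V=16
t=1: input=4 -> V=0 FIRE
t=2: input=0 -> V=0
t=3: input=2 -> V=16
t=4: input=0 -> V=14
t=5: input=5 -> V=0 FIRE
t=6: input=4 -> V=0 FIRE
t=7: input=3 -> V=0 FIRE
t=8: input=4 -> V=0 FIRE
t=9: input=2 -> V=16
t=10: input=4 -> V=0 FIRE
t=11: input=0 -> V=0
t=12: input=0 -> V=0
t=13: input=2 -> V=16
t=14: input=2 -> V=0 FIRE

Answer: 0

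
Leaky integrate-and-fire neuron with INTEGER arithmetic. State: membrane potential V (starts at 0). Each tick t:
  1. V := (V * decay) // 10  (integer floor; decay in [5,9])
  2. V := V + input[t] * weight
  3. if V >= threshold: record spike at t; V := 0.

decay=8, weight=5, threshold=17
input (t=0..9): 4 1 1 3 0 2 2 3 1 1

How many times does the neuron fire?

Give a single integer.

Answer: 4

Derivation:
t=0: input=4 -> V=0 FIRE
t=1: input=1 -> V=5
t=2: input=1 -> V=9
t=3: input=3 -> V=0 FIRE
t=4: input=0 -> V=0
t=5: input=2 -> V=10
t=6: input=2 -> V=0 FIRE
t=7: input=3 -> V=15
t=8: input=1 -> V=0 FIRE
t=9: input=1 -> V=5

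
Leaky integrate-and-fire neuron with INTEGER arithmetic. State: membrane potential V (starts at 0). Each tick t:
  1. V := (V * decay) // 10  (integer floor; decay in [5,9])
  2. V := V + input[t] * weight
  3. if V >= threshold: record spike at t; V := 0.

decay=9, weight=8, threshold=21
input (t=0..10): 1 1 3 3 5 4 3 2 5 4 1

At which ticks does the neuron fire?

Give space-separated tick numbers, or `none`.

t=0: input=1 -> V=8
t=1: input=1 -> V=15
t=2: input=3 -> V=0 FIRE
t=3: input=3 -> V=0 FIRE
t=4: input=5 -> V=0 FIRE
t=5: input=4 -> V=0 FIRE
t=6: input=3 -> V=0 FIRE
t=7: input=2 -> V=16
t=8: input=5 -> V=0 FIRE
t=9: input=4 -> V=0 FIRE
t=10: input=1 -> V=8

Answer: 2 3 4 5 6 8 9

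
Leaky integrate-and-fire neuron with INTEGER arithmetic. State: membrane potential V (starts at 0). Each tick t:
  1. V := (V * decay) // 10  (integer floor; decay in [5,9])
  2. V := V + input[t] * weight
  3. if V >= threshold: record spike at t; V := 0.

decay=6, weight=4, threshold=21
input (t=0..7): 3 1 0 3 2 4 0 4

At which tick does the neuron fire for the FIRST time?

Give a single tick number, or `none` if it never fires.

Answer: 5

Derivation:
t=0: input=3 -> V=12
t=1: input=1 -> V=11
t=2: input=0 -> V=6
t=3: input=3 -> V=15
t=4: input=2 -> V=17
t=5: input=4 -> V=0 FIRE
t=6: input=0 -> V=0
t=7: input=4 -> V=16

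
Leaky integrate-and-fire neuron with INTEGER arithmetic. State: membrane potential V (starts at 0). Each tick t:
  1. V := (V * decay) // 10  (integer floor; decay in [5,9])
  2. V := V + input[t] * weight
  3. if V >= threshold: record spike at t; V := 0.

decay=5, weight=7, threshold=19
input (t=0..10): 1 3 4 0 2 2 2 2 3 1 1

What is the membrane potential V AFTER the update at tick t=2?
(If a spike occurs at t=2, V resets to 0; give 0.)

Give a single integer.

t=0: input=1 -> V=7
t=1: input=3 -> V=0 FIRE
t=2: input=4 -> V=0 FIRE
t=3: input=0 -> V=0
t=4: input=2 -> V=14
t=5: input=2 -> V=0 FIRE
t=6: input=2 -> V=14
t=7: input=2 -> V=0 FIRE
t=8: input=3 -> V=0 FIRE
t=9: input=1 -> V=7
t=10: input=1 -> V=10

Answer: 0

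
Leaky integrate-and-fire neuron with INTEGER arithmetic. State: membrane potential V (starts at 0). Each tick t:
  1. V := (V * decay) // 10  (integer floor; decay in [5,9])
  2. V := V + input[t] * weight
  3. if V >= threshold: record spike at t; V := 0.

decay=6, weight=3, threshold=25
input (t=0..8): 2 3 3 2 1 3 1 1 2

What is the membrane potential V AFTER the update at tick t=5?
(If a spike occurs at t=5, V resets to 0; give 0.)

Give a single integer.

Answer: 16

Derivation:
t=0: input=2 -> V=6
t=1: input=3 -> V=12
t=2: input=3 -> V=16
t=3: input=2 -> V=15
t=4: input=1 -> V=12
t=5: input=3 -> V=16
t=6: input=1 -> V=12
t=7: input=1 -> V=10
t=8: input=2 -> V=12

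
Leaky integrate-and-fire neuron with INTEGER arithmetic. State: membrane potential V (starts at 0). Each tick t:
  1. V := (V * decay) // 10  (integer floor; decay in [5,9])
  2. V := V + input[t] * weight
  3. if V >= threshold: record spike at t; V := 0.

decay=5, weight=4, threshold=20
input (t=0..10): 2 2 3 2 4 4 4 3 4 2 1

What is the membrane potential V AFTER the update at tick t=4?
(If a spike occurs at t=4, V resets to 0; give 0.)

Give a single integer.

t=0: input=2 -> V=8
t=1: input=2 -> V=12
t=2: input=3 -> V=18
t=3: input=2 -> V=17
t=4: input=4 -> V=0 FIRE
t=5: input=4 -> V=16
t=6: input=4 -> V=0 FIRE
t=7: input=3 -> V=12
t=8: input=4 -> V=0 FIRE
t=9: input=2 -> V=8
t=10: input=1 -> V=8

Answer: 0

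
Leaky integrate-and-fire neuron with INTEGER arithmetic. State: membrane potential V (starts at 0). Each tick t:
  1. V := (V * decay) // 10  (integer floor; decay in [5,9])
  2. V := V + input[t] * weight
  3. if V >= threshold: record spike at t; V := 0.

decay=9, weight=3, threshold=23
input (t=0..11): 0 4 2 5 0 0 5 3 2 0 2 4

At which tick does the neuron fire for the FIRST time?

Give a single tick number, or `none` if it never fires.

t=0: input=0 -> V=0
t=1: input=4 -> V=12
t=2: input=2 -> V=16
t=3: input=5 -> V=0 FIRE
t=4: input=0 -> V=0
t=5: input=0 -> V=0
t=6: input=5 -> V=15
t=7: input=3 -> V=22
t=8: input=2 -> V=0 FIRE
t=9: input=0 -> V=0
t=10: input=2 -> V=6
t=11: input=4 -> V=17

Answer: 3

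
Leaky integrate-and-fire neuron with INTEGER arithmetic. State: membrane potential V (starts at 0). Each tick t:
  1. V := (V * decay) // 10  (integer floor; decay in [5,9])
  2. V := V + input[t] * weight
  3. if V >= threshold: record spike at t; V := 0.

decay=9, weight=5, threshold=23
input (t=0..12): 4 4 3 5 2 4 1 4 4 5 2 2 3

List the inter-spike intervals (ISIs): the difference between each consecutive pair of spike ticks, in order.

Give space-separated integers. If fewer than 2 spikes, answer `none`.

t=0: input=4 -> V=20
t=1: input=4 -> V=0 FIRE
t=2: input=3 -> V=15
t=3: input=5 -> V=0 FIRE
t=4: input=2 -> V=10
t=5: input=4 -> V=0 FIRE
t=6: input=1 -> V=5
t=7: input=4 -> V=0 FIRE
t=8: input=4 -> V=20
t=9: input=5 -> V=0 FIRE
t=10: input=2 -> V=10
t=11: input=2 -> V=19
t=12: input=3 -> V=0 FIRE

Answer: 2 2 2 2 3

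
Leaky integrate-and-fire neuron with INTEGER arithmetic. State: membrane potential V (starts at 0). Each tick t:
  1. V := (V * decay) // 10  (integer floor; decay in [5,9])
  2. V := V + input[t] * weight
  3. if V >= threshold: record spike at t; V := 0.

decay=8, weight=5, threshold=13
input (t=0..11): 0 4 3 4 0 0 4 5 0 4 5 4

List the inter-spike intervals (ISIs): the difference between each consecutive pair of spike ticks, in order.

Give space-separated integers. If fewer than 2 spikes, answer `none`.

t=0: input=0 -> V=0
t=1: input=4 -> V=0 FIRE
t=2: input=3 -> V=0 FIRE
t=3: input=4 -> V=0 FIRE
t=4: input=0 -> V=0
t=5: input=0 -> V=0
t=6: input=4 -> V=0 FIRE
t=7: input=5 -> V=0 FIRE
t=8: input=0 -> V=0
t=9: input=4 -> V=0 FIRE
t=10: input=5 -> V=0 FIRE
t=11: input=4 -> V=0 FIRE

Answer: 1 1 3 1 2 1 1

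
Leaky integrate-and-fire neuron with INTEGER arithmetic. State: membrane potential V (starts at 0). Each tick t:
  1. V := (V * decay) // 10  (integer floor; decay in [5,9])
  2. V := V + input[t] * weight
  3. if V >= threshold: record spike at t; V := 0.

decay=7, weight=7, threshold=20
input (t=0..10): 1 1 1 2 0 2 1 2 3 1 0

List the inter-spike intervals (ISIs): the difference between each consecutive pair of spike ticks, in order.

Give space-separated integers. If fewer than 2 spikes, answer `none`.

t=0: input=1 -> V=7
t=1: input=1 -> V=11
t=2: input=1 -> V=14
t=3: input=2 -> V=0 FIRE
t=4: input=0 -> V=0
t=5: input=2 -> V=14
t=6: input=1 -> V=16
t=7: input=2 -> V=0 FIRE
t=8: input=3 -> V=0 FIRE
t=9: input=1 -> V=7
t=10: input=0 -> V=4

Answer: 4 1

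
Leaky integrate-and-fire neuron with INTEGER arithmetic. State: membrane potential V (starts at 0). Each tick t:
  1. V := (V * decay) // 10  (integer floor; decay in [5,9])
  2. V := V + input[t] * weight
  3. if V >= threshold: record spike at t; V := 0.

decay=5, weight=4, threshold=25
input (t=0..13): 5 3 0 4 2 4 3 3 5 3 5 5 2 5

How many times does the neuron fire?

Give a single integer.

Answer: 4

Derivation:
t=0: input=5 -> V=20
t=1: input=3 -> V=22
t=2: input=0 -> V=11
t=3: input=4 -> V=21
t=4: input=2 -> V=18
t=5: input=4 -> V=0 FIRE
t=6: input=3 -> V=12
t=7: input=3 -> V=18
t=8: input=5 -> V=0 FIRE
t=9: input=3 -> V=12
t=10: input=5 -> V=0 FIRE
t=11: input=5 -> V=20
t=12: input=2 -> V=18
t=13: input=5 -> V=0 FIRE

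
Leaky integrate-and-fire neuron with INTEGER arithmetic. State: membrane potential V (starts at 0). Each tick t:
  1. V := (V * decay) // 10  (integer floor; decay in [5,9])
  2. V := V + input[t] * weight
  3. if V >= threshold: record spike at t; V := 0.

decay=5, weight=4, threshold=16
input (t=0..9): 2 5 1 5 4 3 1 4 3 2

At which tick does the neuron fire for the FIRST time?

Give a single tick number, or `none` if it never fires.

Answer: 1

Derivation:
t=0: input=2 -> V=8
t=1: input=5 -> V=0 FIRE
t=2: input=1 -> V=4
t=3: input=5 -> V=0 FIRE
t=4: input=4 -> V=0 FIRE
t=5: input=3 -> V=12
t=6: input=1 -> V=10
t=7: input=4 -> V=0 FIRE
t=8: input=3 -> V=12
t=9: input=2 -> V=14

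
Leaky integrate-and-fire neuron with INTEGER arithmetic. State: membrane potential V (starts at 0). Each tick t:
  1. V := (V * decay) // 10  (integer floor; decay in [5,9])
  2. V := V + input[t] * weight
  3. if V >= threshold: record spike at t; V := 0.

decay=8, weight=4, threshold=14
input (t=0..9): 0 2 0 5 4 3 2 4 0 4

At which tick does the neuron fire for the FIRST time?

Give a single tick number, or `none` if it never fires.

Answer: 3

Derivation:
t=0: input=0 -> V=0
t=1: input=2 -> V=8
t=2: input=0 -> V=6
t=3: input=5 -> V=0 FIRE
t=4: input=4 -> V=0 FIRE
t=5: input=3 -> V=12
t=6: input=2 -> V=0 FIRE
t=7: input=4 -> V=0 FIRE
t=8: input=0 -> V=0
t=9: input=4 -> V=0 FIRE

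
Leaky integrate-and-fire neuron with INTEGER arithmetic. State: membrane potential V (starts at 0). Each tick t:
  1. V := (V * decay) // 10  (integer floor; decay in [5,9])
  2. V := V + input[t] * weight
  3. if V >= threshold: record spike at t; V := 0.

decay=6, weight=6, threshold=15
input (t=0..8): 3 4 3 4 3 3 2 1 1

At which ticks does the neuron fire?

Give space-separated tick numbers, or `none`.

t=0: input=3 -> V=0 FIRE
t=1: input=4 -> V=0 FIRE
t=2: input=3 -> V=0 FIRE
t=3: input=4 -> V=0 FIRE
t=4: input=3 -> V=0 FIRE
t=5: input=3 -> V=0 FIRE
t=6: input=2 -> V=12
t=7: input=1 -> V=13
t=8: input=1 -> V=13

Answer: 0 1 2 3 4 5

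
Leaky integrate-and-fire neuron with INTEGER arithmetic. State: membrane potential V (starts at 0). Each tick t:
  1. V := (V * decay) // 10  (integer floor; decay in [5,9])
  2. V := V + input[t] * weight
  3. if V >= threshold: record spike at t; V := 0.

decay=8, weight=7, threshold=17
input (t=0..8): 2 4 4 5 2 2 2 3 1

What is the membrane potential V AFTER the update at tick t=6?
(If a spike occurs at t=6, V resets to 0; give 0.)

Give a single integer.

t=0: input=2 -> V=14
t=1: input=4 -> V=0 FIRE
t=2: input=4 -> V=0 FIRE
t=3: input=5 -> V=0 FIRE
t=4: input=2 -> V=14
t=5: input=2 -> V=0 FIRE
t=6: input=2 -> V=14
t=7: input=3 -> V=0 FIRE
t=8: input=1 -> V=7

Answer: 14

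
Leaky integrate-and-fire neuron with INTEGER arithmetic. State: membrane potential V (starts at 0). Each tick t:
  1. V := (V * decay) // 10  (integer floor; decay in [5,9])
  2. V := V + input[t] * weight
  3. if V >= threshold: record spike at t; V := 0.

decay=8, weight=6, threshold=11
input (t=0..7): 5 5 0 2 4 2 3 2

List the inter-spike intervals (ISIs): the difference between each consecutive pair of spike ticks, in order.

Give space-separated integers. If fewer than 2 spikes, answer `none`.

Answer: 1 2 1 1 1 1

Derivation:
t=0: input=5 -> V=0 FIRE
t=1: input=5 -> V=0 FIRE
t=2: input=0 -> V=0
t=3: input=2 -> V=0 FIRE
t=4: input=4 -> V=0 FIRE
t=5: input=2 -> V=0 FIRE
t=6: input=3 -> V=0 FIRE
t=7: input=2 -> V=0 FIRE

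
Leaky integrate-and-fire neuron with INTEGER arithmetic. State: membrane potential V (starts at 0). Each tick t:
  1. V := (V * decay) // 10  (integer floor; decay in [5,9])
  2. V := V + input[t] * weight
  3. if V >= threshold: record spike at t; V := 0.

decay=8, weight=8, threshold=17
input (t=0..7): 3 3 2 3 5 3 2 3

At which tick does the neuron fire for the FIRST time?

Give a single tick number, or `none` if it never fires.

t=0: input=3 -> V=0 FIRE
t=1: input=3 -> V=0 FIRE
t=2: input=2 -> V=16
t=3: input=3 -> V=0 FIRE
t=4: input=5 -> V=0 FIRE
t=5: input=3 -> V=0 FIRE
t=6: input=2 -> V=16
t=7: input=3 -> V=0 FIRE

Answer: 0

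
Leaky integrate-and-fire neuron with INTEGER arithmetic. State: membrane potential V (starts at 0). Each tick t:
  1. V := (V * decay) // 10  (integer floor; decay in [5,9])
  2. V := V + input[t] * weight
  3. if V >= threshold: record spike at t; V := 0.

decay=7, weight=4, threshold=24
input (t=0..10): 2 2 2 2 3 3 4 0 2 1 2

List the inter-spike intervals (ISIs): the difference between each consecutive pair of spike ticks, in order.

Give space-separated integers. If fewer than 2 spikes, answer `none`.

t=0: input=2 -> V=8
t=1: input=2 -> V=13
t=2: input=2 -> V=17
t=3: input=2 -> V=19
t=4: input=3 -> V=0 FIRE
t=5: input=3 -> V=12
t=6: input=4 -> V=0 FIRE
t=7: input=0 -> V=0
t=8: input=2 -> V=8
t=9: input=1 -> V=9
t=10: input=2 -> V=14

Answer: 2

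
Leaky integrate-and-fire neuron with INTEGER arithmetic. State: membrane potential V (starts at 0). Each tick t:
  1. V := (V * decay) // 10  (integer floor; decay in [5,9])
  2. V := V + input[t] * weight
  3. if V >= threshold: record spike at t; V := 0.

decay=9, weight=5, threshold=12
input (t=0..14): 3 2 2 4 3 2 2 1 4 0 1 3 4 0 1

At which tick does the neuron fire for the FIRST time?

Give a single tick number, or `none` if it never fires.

Answer: 0

Derivation:
t=0: input=3 -> V=0 FIRE
t=1: input=2 -> V=10
t=2: input=2 -> V=0 FIRE
t=3: input=4 -> V=0 FIRE
t=4: input=3 -> V=0 FIRE
t=5: input=2 -> V=10
t=6: input=2 -> V=0 FIRE
t=7: input=1 -> V=5
t=8: input=4 -> V=0 FIRE
t=9: input=0 -> V=0
t=10: input=1 -> V=5
t=11: input=3 -> V=0 FIRE
t=12: input=4 -> V=0 FIRE
t=13: input=0 -> V=0
t=14: input=1 -> V=5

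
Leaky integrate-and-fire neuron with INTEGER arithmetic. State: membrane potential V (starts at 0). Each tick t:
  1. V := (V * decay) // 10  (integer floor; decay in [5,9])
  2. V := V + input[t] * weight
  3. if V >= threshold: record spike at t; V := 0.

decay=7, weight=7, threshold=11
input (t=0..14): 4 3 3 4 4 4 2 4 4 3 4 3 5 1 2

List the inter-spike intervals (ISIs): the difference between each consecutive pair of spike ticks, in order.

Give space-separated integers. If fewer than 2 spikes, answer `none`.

t=0: input=4 -> V=0 FIRE
t=1: input=3 -> V=0 FIRE
t=2: input=3 -> V=0 FIRE
t=3: input=4 -> V=0 FIRE
t=4: input=4 -> V=0 FIRE
t=5: input=4 -> V=0 FIRE
t=6: input=2 -> V=0 FIRE
t=7: input=4 -> V=0 FIRE
t=8: input=4 -> V=0 FIRE
t=9: input=3 -> V=0 FIRE
t=10: input=4 -> V=0 FIRE
t=11: input=3 -> V=0 FIRE
t=12: input=5 -> V=0 FIRE
t=13: input=1 -> V=7
t=14: input=2 -> V=0 FIRE

Answer: 1 1 1 1 1 1 1 1 1 1 1 1 2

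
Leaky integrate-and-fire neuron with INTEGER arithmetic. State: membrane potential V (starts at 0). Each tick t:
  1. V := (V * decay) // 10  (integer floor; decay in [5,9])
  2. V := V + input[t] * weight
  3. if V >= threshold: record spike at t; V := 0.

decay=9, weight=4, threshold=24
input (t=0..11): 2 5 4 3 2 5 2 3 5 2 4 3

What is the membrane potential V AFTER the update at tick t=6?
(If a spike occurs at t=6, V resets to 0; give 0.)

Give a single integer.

t=0: input=2 -> V=8
t=1: input=5 -> V=0 FIRE
t=2: input=4 -> V=16
t=3: input=3 -> V=0 FIRE
t=4: input=2 -> V=8
t=5: input=5 -> V=0 FIRE
t=6: input=2 -> V=8
t=7: input=3 -> V=19
t=8: input=5 -> V=0 FIRE
t=9: input=2 -> V=8
t=10: input=4 -> V=23
t=11: input=3 -> V=0 FIRE

Answer: 8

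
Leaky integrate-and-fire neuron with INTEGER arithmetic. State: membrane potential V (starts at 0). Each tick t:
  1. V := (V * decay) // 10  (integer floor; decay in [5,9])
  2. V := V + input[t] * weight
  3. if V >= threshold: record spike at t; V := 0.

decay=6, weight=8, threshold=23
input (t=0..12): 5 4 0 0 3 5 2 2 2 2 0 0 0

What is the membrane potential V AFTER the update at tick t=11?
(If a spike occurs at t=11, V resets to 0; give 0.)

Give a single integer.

Answer: 0

Derivation:
t=0: input=5 -> V=0 FIRE
t=1: input=4 -> V=0 FIRE
t=2: input=0 -> V=0
t=3: input=0 -> V=0
t=4: input=3 -> V=0 FIRE
t=5: input=5 -> V=0 FIRE
t=6: input=2 -> V=16
t=7: input=2 -> V=0 FIRE
t=8: input=2 -> V=16
t=9: input=2 -> V=0 FIRE
t=10: input=0 -> V=0
t=11: input=0 -> V=0
t=12: input=0 -> V=0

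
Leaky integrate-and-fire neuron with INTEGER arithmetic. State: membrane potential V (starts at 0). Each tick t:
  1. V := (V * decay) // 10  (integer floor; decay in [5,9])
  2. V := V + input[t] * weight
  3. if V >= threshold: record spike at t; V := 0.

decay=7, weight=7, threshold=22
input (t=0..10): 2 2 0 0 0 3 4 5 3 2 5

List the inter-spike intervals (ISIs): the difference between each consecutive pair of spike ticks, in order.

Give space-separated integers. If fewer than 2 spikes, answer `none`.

t=0: input=2 -> V=14
t=1: input=2 -> V=0 FIRE
t=2: input=0 -> V=0
t=3: input=0 -> V=0
t=4: input=0 -> V=0
t=5: input=3 -> V=21
t=6: input=4 -> V=0 FIRE
t=7: input=5 -> V=0 FIRE
t=8: input=3 -> V=21
t=9: input=2 -> V=0 FIRE
t=10: input=5 -> V=0 FIRE

Answer: 5 1 2 1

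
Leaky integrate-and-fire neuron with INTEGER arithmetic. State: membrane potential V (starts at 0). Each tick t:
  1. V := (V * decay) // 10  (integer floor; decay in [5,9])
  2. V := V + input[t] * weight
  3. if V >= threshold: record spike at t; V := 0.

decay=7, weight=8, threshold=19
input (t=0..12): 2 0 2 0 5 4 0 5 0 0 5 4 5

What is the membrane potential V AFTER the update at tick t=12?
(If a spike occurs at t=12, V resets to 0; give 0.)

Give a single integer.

t=0: input=2 -> V=16
t=1: input=0 -> V=11
t=2: input=2 -> V=0 FIRE
t=3: input=0 -> V=0
t=4: input=5 -> V=0 FIRE
t=5: input=4 -> V=0 FIRE
t=6: input=0 -> V=0
t=7: input=5 -> V=0 FIRE
t=8: input=0 -> V=0
t=9: input=0 -> V=0
t=10: input=5 -> V=0 FIRE
t=11: input=4 -> V=0 FIRE
t=12: input=5 -> V=0 FIRE

Answer: 0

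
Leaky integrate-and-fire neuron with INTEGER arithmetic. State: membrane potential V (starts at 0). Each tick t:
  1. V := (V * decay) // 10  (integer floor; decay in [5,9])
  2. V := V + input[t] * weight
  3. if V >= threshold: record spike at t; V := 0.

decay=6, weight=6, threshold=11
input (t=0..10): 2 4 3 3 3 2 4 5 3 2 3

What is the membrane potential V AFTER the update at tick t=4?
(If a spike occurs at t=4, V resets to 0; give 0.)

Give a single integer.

Answer: 0

Derivation:
t=0: input=2 -> V=0 FIRE
t=1: input=4 -> V=0 FIRE
t=2: input=3 -> V=0 FIRE
t=3: input=3 -> V=0 FIRE
t=4: input=3 -> V=0 FIRE
t=5: input=2 -> V=0 FIRE
t=6: input=4 -> V=0 FIRE
t=7: input=5 -> V=0 FIRE
t=8: input=3 -> V=0 FIRE
t=9: input=2 -> V=0 FIRE
t=10: input=3 -> V=0 FIRE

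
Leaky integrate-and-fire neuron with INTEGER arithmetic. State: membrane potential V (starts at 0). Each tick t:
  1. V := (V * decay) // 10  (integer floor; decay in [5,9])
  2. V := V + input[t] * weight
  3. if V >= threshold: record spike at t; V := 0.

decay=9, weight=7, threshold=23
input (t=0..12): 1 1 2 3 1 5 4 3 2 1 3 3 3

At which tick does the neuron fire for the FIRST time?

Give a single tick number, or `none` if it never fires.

t=0: input=1 -> V=7
t=1: input=1 -> V=13
t=2: input=2 -> V=0 FIRE
t=3: input=3 -> V=21
t=4: input=1 -> V=0 FIRE
t=5: input=5 -> V=0 FIRE
t=6: input=4 -> V=0 FIRE
t=7: input=3 -> V=21
t=8: input=2 -> V=0 FIRE
t=9: input=1 -> V=7
t=10: input=3 -> V=0 FIRE
t=11: input=3 -> V=21
t=12: input=3 -> V=0 FIRE

Answer: 2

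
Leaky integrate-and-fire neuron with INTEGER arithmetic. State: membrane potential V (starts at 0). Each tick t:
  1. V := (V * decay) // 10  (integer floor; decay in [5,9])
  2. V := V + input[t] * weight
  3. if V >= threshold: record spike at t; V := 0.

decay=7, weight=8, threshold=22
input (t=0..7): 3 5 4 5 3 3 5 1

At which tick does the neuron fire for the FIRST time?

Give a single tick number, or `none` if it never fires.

Answer: 0

Derivation:
t=0: input=3 -> V=0 FIRE
t=1: input=5 -> V=0 FIRE
t=2: input=4 -> V=0 FIRE
t=3: input=5 -> V=0 FIRE
t=4: input=3 -> V=0 FIRE
t=5: input=3 -> V=0 FIRE
t=6: input=5 -> V=0 FIRE
t=7: input=1 -> V=8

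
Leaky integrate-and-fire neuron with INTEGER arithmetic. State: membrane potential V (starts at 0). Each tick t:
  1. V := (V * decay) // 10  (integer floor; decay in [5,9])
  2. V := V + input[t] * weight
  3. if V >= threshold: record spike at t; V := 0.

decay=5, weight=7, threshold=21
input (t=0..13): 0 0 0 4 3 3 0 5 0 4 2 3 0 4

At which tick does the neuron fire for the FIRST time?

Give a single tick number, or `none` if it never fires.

Answer: 3

Derivation:
t=0: input=0 -> V=0
t=1: input=0 -> V=0
t=2: input=0 -> V=0
t=3: input=4 -> V=0 FIRE
t=4: input=3 -> V=0 FIRE
t=5: input=3 -> V=0 FIRE
t=6: input=0 -> V=0
t=7: input=5 -> V=0 FIRE
t=8: input=0 -> V=0
t=9: input=4 -> V=0 FIRE
t=10: input=2 -> V=14
t=11: input=3 -> V=0 FIRE
t=12: input=0 -> V=0
t=13: input=4 -> V=0 FIRE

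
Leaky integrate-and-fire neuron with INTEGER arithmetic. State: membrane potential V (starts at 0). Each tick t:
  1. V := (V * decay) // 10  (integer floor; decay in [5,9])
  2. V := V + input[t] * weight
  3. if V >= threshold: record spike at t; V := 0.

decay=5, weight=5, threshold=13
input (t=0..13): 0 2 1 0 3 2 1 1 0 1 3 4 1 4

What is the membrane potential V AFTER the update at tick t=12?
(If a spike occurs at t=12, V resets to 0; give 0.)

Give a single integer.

t=0: input=0 -> V=0
t=1: input=2 -> V=10
t=2: input=1 -> V=10
t=3: input=0 -> V=5
t=4: input=3 -> V=0 FIRE
t=5: input=2 -> V=10
t=6: input=1 -> V=10
t=7: input=1 -> V=10
t=8: input=0 -> V=5
t=9: input=1 -> V=7
t=10: input=3 -> V=0 FIRE
t=11: input=4 -> V=0 FIRE
t=12: input=1 -> V=5
t=13: input=4 -> V=0 FIRE

Answer: 5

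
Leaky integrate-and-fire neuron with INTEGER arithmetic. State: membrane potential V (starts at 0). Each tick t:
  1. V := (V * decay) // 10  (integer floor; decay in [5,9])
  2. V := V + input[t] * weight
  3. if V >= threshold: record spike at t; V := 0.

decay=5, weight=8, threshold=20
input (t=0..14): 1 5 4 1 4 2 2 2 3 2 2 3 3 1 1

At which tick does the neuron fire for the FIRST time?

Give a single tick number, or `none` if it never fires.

Answer: 1

Derivation:
t=0: input=1 -> V=8
t=1: input=5 -> V=0 FIRE
t=2: input=4 -> V=0 FIRE
t=3: input=1 -> V=8
t=4: input=4 -> V=0 FIRE
t=5: input=2 -> V=16
t=6: input=2 -> V=0 FIRE
t=7: input=2 -> V=16
t=8: input=3 -> V=0 FIRE
t=9: input=2 -> V=16
t=10: input=2 -> V=0 FIRE
t=11: input=3 -> V=0 FIRE
t=12: input=3 -> V=0 FIRE
t=13: input=1 -> V=8
t=14: input=1 -> V=12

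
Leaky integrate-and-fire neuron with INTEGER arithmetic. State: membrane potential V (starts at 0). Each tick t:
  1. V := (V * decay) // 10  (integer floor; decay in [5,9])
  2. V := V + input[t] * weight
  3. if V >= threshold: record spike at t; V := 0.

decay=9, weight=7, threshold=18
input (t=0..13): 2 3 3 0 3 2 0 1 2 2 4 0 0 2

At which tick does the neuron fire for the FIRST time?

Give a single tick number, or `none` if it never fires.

t=0: input=2 -> V=14
t=1: input=3 -> V=0 FIRE
t=2: input=3 -> V=0 FIRE
t=3: input=0 -> V=0
t=4: input=3 -> V=0 FIRE
t=5: input=2 -> V=14
t=6: input=0 -> V=12
t=7: input=1 -> V=17
t=8: input=2 -> V=0 FIRE
t=9: input=2 -> V=14
t=10: input=4 -> V=0 FIRE
t=11: input=0 -> V=0
t=12: input=0 -> V=0
t=13: input=2 -> V=14

Answer: 1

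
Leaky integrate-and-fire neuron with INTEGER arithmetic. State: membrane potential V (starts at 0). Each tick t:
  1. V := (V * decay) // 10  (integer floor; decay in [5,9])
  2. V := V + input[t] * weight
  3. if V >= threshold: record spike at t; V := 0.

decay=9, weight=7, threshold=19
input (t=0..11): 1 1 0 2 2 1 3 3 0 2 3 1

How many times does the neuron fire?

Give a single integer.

Answer: 5

Derivation:
t=0: input=1 -> V=7
t=1: input=1 -> V=13
t=2: input=0 -> V=11
t=3: input=2 -> V=0 FIRE
t=4: input=2 -> V=14
t=5: input=1 -> V=0 FIRE
t=6: input=3 -> V=0 FIRE
t=7: input=3 -> V=0 FIRE
t=8: input=0 -> V=0
t=9: input=2 -> V=14
t=10: input=3 -> V=0 FIRE
t=11: input=1 -> V=7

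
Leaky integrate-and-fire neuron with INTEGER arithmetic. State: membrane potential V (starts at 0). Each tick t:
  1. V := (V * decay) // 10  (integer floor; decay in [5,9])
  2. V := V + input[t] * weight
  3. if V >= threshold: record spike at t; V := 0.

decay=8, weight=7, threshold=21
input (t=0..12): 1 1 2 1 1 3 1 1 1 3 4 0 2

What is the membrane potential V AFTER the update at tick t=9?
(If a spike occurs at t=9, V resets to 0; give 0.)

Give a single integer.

t=0: input=1 -> V=7
t=1: input=1 -> V=12
t=2: input=2 -> V=0 FIRE
t=3: input=1 -> V=7
t=4: input=1 -> V=12
t=5: input=3 -> V=0 FIRE
t=6: input=1 -> V=7
t=7: input=1 -> V=12
t=8: input=1 -> V=16
t=9: input=3 -> V=0 FIRE
t=10: input=4 -> V=0 FIRE
t=11: input=0 -> V=0
t=12: input=2 -> V=14

Answer: 0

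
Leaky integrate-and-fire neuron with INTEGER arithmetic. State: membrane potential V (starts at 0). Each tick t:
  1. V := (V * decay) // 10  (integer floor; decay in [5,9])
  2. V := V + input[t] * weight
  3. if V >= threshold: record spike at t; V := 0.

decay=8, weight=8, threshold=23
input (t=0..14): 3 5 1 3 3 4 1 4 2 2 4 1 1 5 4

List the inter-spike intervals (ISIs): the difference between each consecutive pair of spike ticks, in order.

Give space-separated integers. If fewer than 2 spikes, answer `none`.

t=0: input=3 -> V=0 FIRE
t=1: input=5 -> V=0 FIRE
t=2: input=1 -> V=8
t=3: input=3 -> V=0 FIRE
t=4: input=3 -> V=0 FIRE
t=5: input=4 -> V=0 FIRE
t=6: input=1 -> V=8
t=7: input=4 -> V=0 FIRE
t=8: input=2 -> V=16
t=9: input=2 -> V=0 FIRE
t=10: input=4 -> V=0 FIRE
t=11: input=1 -> V=8
t=12: input=1 -> V=14
t=13: input=5 -> V=0 FIRE
t=14: input=4 -> V=0 FIRE

Answer: 1 2 1 1 2 2 1 3 1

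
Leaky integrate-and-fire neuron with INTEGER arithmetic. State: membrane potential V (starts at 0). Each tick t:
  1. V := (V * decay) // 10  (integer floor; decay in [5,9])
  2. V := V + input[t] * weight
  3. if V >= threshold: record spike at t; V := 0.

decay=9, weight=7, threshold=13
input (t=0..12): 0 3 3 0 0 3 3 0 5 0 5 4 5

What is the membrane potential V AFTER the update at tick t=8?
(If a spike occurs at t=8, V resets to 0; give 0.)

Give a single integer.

Answer: 0

Derivation:
t=0: input=0 -> V=0
t=1: input=3 -> V=0 FIRE
t=2: input=3 -> V=0 FIRE
t=3: input=0 -> V=0
t=4: input=0 -> V=0
t=5: input=3 -> V=0 FIRE
t=6: input=3 -> V=0 FIRE
t=7: input=0 -> V=0
t=8: input=5 -> V=0 FIRE
t=9: input=0 -> V=0
t=10: input=5 -> V=0 FIRE
t=11: input=4 -> V=0 FIRE
t=12: input=5 -> V=0 FIRE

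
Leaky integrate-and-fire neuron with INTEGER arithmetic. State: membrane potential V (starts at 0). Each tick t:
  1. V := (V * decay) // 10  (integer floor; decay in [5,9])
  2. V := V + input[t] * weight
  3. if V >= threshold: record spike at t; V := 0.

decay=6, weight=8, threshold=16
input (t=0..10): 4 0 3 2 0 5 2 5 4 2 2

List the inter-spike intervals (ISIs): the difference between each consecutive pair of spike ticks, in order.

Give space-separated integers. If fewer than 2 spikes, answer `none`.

t=0: input=4 -> V=0 FIRE
t=1: input=0 -> V=0
t=2: input=3 -> V=0 FIRE
t=3: input=2 -> V=0 FIRE
t=4: input=0 -> V=0
t=5: input=5 -> V=0 FIRE
t=6: input=2 -> V=0 FIRE
t=7: input=5 -> V=0 FIRE
t=8: input=4 -> V=0 FIRE
t=9: input=2 -> V=0 FIRE
t=10: input=2 -> V=0 FIRE

Answer: 2 1 2 1 1 1 1 1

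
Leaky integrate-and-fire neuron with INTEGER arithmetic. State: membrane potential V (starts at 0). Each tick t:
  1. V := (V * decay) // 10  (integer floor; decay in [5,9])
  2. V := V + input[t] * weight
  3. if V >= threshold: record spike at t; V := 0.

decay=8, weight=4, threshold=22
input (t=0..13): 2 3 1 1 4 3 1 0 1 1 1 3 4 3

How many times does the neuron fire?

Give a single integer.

t=0: input=2 -> V=8
t=1: input=3 -> V=18
t=2: input=1 -> V=18
t=3: input=1 -> V=18
t=4: input=4 -> V=0 FIRE
t=5: input=3 -> V=12
t=6: input=1 -> V=13
t=7: input=0 -> V=10
t=8: input=1 -> V=12
t=9: input=1 -> V=13
t=10: input=1 -> V=14
t=11: input=3 -> V=0 FIRE
t=12: input=4 -> V=16
t=13: input=3 -> V=0 FIRE

Answer: 3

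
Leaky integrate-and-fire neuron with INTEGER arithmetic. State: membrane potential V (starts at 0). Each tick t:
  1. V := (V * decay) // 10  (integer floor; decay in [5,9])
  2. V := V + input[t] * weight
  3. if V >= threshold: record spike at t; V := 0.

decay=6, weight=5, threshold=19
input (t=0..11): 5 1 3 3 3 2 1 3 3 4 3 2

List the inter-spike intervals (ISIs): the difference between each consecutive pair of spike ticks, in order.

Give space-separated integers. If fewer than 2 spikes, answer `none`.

t=0: input=5 -> V=0 FIRE
t=1: input=1 -> V=5
t=2: input=3 -> V=18
t=3: input=3 -> V=0 FIRE
t=4: input=3 -> V=15
t=5: input=2 -> V=0 FIRE
t=6: input=1 -> V=5
t=7: input=3 -> V=18
t=8: input=3 -> V=0 FIRE
t=9: input=4 -> V=0 FIRE
t=10: input=3 -> V=15
t=11: input=2 -> V=0 FIRE

Answer: 3 2 3 1 2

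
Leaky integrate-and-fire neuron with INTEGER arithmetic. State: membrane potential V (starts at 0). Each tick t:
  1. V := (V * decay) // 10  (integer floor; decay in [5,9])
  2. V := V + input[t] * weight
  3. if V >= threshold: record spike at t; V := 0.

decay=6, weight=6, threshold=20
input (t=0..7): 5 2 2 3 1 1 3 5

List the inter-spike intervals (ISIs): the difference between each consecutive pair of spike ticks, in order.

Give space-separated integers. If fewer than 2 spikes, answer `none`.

Answer: 3 3 1

Derivation:
t=0: input=5 -> V=0 FIRE
t=1: input=2 -> V=12
t=2: input=2 -> V=19
t=3: input=3 -> V=0 FIRE
t=4: input=1 -> V=6
t=5: input=1 -> V=9
t=6: input=3 -> V=0 FIRE
t=7: input=5 -> V=0 FIRE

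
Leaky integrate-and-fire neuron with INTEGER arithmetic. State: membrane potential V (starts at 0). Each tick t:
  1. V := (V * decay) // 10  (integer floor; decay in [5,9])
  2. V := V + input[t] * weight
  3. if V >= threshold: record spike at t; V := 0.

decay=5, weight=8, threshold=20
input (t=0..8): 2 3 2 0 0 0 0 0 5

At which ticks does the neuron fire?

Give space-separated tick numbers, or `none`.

t=0: input=2 -> V=16
t=1: input=3 -> V=0 FIRE
t=2: input=2 -> V=16
t=3: input=0 -> V=8
t=4: input=0 -> V=4
t=5: input=0 -> V=2
t=6: input=0 -> V=1
t=7: input=0 -> V=0
t=8: input=5 -> V=0 FIRE

Answer: 1 8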